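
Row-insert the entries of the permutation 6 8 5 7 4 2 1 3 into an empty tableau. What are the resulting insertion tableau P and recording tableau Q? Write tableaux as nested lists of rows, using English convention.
Insert each entry of the permutation into P by Schensted row insertion, recording in Q the position of each new cell.

Insert 6: appended to row 1. P = [[6]].
Insert 8: appended to row 1. P = [[6, 8]].
Insert 5: 5 bumps 6 from row 1; 6 starts row 2. P = [[5, 8], [6]].
Insert 7: 7 bumps 8 from row 1; 8 appends to row 2. P = [[5, 7], [6, 8]].
Insert 4: 4 bumps 5 from row 1; 5 bumps 6 from row 2; 6 starts row 3. P = [[4, 7], [5, 8], [6]].
Insert 2: 2 bumps 4 from row 1; 4 bumps 5 from row 2; 5 bumps 6 from row 3; 6 starts row 4. P = [[2, 7], [4, 8], [5], [6]].
Insert 1: 1 bumps 2 from row 1; 2 bumps 4 from row 2; 4 bumps 5 from row 3; 5 bumps 6 from row 4; 6 starts row 5. P = [[1, 7], [2, 8], [4], [5], [6]].
Insert 3: 3 bumps 7 from row 1; 7 bumps 8 from row 2; 8 appends to row 3. P = [[1, 3], [2, 7], [4, 8], [5], [6]].

So P = [[1, 3], [2, 7], [4, 8], [5], [6]], Q = [[1, 2], [3, 4], [5, 8], [6], [7]].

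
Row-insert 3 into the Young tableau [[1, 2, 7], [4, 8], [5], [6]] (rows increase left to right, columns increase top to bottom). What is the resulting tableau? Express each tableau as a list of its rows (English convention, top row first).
In row 1, 3 replaces 7 (the leftmost entry greater than 3); 7 is bumped to row 2. In row 2, 7 replaces 8 (the leftmost entry greater than 7); 8 is bumped to row 3. 8 is appended to row 3. The new tableau is [[1, 2, 3], [4, 7], [5, 8], [6]].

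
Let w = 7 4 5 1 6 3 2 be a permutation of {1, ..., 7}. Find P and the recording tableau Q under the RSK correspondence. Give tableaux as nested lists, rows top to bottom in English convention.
P = [[1, 2, 6], [3, 5], [4], [7]], Q = [[1, 3, 5], [2, 6], [4], [7]]

Insert each entry of the permutation into P by Schensted row insertion, recording in Q the position of each new cell.

Insert 7: appended to row 1. P = [[7]].
Insert 4: 4 bumps 7 from row 1; 7 starts row 2. P = [[4], [7]].
Insert 5: appended to row 1. P = [[4, 5], [7]].
Insert 1: 1 bumps 4 from row 1; 4 bumps 7 from row 2; 7 starts row 3. P = [[1, 5], [4], [7]].
Insert 6: appended to row 1. P = [[1, 5, 6], [4], [7]].
Insert 3: 3 bumps 5 from row 1; 5 appends to row 2. P = [[1, 3, 6], [4, 5], [7]].
Insert 2: 2 bumps 3 from row 1; 3 bumps 4 from row 2; 4 bumps 7 from row 3; 7 starts row 4. P = [[1, 2, 6], [3, 5], [4], [7]].

So P = [[1, 2, 6], [3, 5], [4], [7]], Q = [[1, 3, 5], [2, 6], [4], [7]].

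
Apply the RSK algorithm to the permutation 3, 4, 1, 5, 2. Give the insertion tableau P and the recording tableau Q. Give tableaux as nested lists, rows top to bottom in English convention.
P = [[1, 2, 5], [3, 4]], Q = [[1, 2, 4], [3, 5]]

Insert each entry of the permutation into P by Schensted row insertion, recording in Q the position of each new cell.

After inserting 3: P = [[3]].
After inserting 4: P = [[3, 4]].
After inserting 1: P = [[1, 4], [3]].
After inserting 5: P = [[1, 4, 5], [3]].
After inserting 2: P = [[1, 2, 5], [3, 4]].

So P = [[1, 2, 5], [3, 4]], Q = [[1, 2, 4], [3, 5]].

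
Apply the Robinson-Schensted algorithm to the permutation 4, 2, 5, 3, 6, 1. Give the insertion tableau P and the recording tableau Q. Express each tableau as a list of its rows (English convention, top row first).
P = [[1, 3, 6], [2, 5], [4]], Q = [[1, 3, 5], [2, 4], [6]]

Insert each entry of the permutation into P by Schensted row insertion, recording in Q the position of each new cell.

Insert 4: appended to row 1. P = [[4]].
Insert 2: 2 bumps 4 from row 1; 4 starts row 2. P = [[2], [4]].
Insert 5: appended to row 1. P = [[2, 5], [4]].
Insert 3: 3 bumps 5 from row 1; 5 appends to row 2. P = [[2, 3], [4, 5]].
Insert 6: appended to row 1. P = [[2, 3, 6], [4, 5]].
Insert 1: 1 bumps 2 from row 1; 2 bumps 4 from row 2; 4 starts row 3. P = [[1, 3, 6], [2, 5], [4]].

So P = [[1, 3, 6], [2, 5], [4]], Q = [[1, 3, 5], [2, 4], [6]].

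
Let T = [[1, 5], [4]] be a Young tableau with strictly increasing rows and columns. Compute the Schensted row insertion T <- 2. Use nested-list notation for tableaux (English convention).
[[1, 2], [4, 5]]

In row 1, 2 replaces 5 (the leftmost entry greater than 2); 5 is bumped to row 2. 5 is appended to row 2. The new tableau is [[1, 2], [4, 5]].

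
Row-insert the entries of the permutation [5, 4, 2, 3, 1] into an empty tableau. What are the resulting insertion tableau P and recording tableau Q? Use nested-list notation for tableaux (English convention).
Insert each entry of the permutation into P by Schensted row insertion, recording in Q the position of each new cell.

Insert 5: appended to row 1. P = [[5]], Q = [[1]].
Insert 4: 4 bumps 5 from row 1; 5 starts row 2. P = [[4], [5]], Q = [[1], [2]].
Insert 2: 2 bumps 4 from row 1; 4 bumps 5 from row 2; 5 starts row 3. P = [[2], [4], [5]], Q = [[1], [2], [3]].
Insert 3: appended to row 1. P = [[2, 3], [4], [5]], Q = [[1, 4], [2], [3]].
Insert 1: 1 bumps 2 from row 1; 2 bumps 4 from row 2; 4 bumps 5 from row 3; 5 starts row 4. P = [[1, 3], [2], [4], [5]], Q = [[1, 4], [2], [3], [5]].

So P = [[1, 3], [2], [4], [5]], Q = [[1, 4], [2], [3], [5]].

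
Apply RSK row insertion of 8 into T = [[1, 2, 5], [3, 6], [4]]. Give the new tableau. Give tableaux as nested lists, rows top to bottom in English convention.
8 is larger than every entry of row 1, so it is appended to row 1. The new tableau is [[1, 2, 5, 8], [3, 6], [4]].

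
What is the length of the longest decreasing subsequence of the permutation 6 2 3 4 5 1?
3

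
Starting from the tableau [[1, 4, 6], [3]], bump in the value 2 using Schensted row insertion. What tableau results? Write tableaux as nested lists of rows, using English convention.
[[1, 2, 6], [3, 4]]

In row 1, 2 replaces 4 (the leftmost entry greater than 2); 4 is bumped to row 2. 4 is appended to row 2. The new tableau is [[1, 2, 6], [3, 4]].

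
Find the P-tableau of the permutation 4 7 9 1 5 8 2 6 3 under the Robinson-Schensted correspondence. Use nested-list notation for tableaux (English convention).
Insert 4: appended to row 1. P = [[4]].
Insert 7: appended to row 1. P = [[4, 7]].
Insert 9: appended to row 1. P = [[4, 7, 9]].
Insert 1: 1 bumps 4 from row 1; 4 starts row 2. P = [[1, 7, 9], [4]].
Insert 5: 5 bumps 7 from row 1; 7 appends to row 2. P = [[1, 5, 9], [4, 7]].
Insert 8: 8 bumps 9 from row 1; 9 appends to row 2. P = [[1, 5, 8], [4, 7, 9]].
Insert 2: 2 bumps 5 from row 1; 5 bumps 7 from row 2; 7 starts row 3. P = [[1, 2, 8], [4, 5, 9], [7]].
Insert 6: 6 bumps 8 from row 1; 8 bumps 9 from row 2; 9 appends to row 3. P = [[1, 2, 6], [4, 5, 8], [7, 9]].
Insert 3: 3 bumps 6 from row 1; 6 bumps 8 from row 2; 8 bumps 9 from row 3; 9 starts row 4. P = [[1, 2, 3], [4, 5, 6], [7, 8], [9]].

So P = [[1, 2, 3], [4, 5, 6], [7, 8], [9]].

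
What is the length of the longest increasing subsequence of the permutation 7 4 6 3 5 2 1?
2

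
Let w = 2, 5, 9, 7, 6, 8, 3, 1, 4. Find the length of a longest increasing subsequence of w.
4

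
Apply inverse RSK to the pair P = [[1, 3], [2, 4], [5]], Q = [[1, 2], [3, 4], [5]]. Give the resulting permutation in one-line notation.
2 5 1 4 3

Reverse RSK: for i = n, n-1, ..., 1, locate i in Q, remove the corresponding corner cell from P, and reverse-bump its entry up through P; the value ejected from row 1 is w(i).

So w = 2 5 1 4 3.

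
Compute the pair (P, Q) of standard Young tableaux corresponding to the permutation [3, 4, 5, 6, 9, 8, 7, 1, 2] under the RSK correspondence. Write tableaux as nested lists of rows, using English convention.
P = [[1, 2, 5, 6, 7], [3, 4], [8], [9]], Q = [[1, 2, 3, 4, 5], [6, 9], [7], [8]]

Insert each entry of the permutation into P by Schensted row insertion, recording in Q the position of each new cell.

Insert 3: appended to row 1. P = [[3]].
Insert 4: appended to row 1. P = [[3, 4]].
Insert 5: appended to row 1. P = [[3, 4, 5]].
Insert 6: appended to row 1. P = [[3, 4, 5, 6]].
Insert 9: appended to row 1. P = [[3, 4, 5, 6, 9]].
Insert 8: 8 bumps 9 from row 1; 9 starts row 2. P = [[3, 4, 5, 6, 8], [9]].
Insert 7: 7 bumps 8 from row 1; 8 bumps 9 from row 2; 9 starts row 3. P = [[3, 4, 5, 6, 7], [8], [9]].
Insert 1: 1 bumps 3 from row 1; 3 bumps 8 from row 2; 8 bumps 9 from row 3; 9 starts row 4. P = [[1, 4, 5, 6, 7], [3], [8], [9]].
Insert 2: 2 bumps 4 from row 1; 4 appends to row 2. P = [[1, 2, 5, 6, 7], [3, 4], [8], [9]].

So P = [[1, 2, 5, 6, 7], [3, 4], [8], [9]], Q = [[1, 2, 3, 4, 5], [6, 9], [7], [8]].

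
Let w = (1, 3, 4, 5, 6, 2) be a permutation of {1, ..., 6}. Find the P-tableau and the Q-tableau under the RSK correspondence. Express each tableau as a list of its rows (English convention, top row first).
Insert each entry of the permutation into P by Schensted row insertion, recording in Q the position of each new cell.

Insert 1: appended to row 1. P = [[1]].
Insert 3: appended to row 1. P = [[1, 3]].
Insert 4: appended to row 1. P = [[1, 3, 4]].
Insert 5: appended to row 1. P = [[1, 3, 4, 5]].
Insert 6: appended to row 1. P = [[1, 3, 4, 5, 6]].
Insert 2: 2 bumps 3 from row 1; 3 starts row 2. P = [[1, 2, 4, 5, 6], [3]].

So P = [[1, 2, 4, 5, 6], [3]], Q = [[1, 2, 3, 4, 5], [6]].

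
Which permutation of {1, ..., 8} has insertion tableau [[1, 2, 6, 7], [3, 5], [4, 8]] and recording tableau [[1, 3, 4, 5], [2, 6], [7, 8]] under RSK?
Reverse RSK: for i = n, n-1, ..., 1, locate i in Q, remove the corresponding corner cell from P, and reverse-bump its entry up through P; the value ejected from row 1 is w(i).

So w = 4 3 5 6 8 7 1 2.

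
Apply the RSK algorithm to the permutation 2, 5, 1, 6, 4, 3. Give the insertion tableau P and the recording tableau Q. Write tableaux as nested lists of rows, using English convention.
P = [[1, 3, 6], [2, 4], [5]], Q = [[1, 2, 4], [3, 5], [6]]

Insert each entry of the permutation into P by Schensted row insertion, recording in Q the position of each new cell.

After inserting 2: P = [[2]].
After inserting 5: P = [[2, 5]].
After inserting 1: P = [[1, 5], [2]].
After inserting 6: P = [[1, 5, 6], [2]].
After inserting 4: P = [[1, 4, 6], [2, 5]].
After inserting 3: P = [[1, 3, 6], [2, 4], [5]].

So P = [[1, 3, 6], [2, 4], [5]], Q = [[1, 2, 4], [3, 5], [6]].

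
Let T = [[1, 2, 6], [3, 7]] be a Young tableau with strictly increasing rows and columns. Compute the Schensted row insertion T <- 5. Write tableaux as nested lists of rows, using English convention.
In row 1, 5 replaces 6 (the leftmost entry greater than 5); 6 is bumped to row 2. In row 2, 6 replaces 7 (the leftmost entry greater than 6); 7 is bumped to row 3. 7 starts a new row 3. The new tableau is [[1, 2, 5], [3, 6], [7]].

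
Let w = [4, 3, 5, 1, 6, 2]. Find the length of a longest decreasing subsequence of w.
3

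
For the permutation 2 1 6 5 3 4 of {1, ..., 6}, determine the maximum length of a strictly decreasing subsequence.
3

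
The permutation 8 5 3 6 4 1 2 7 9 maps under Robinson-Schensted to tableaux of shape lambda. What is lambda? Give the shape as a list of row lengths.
Row-insert each entry into an empty tableau.

After inserting 8: P = [[8]].
After inserting 5: P = [[5], [8]].
After inserting 3: P = [[3], [5], [8]].
After inserting 6: P = [[3, 6], [5], [8]].
After inserting 4: P = [[3, 4], [5, 6], [8]].
After inserting 1: P = [[1, 4], [3, 6], [5], [8]].
After inserting 2: P = [[1, 2], [3, 4], [5, 6], [8]].
After inserting 7: P = [[1, 2, 7], [3, 4], [5, 6], [8]].
After inserting 9: P = [[1, 2, 7, 9], [3, 4], [5, 6], [8]].

The final insertion tableau P = [[1, 2, 7, 9], [3, 4], [5, 6], [8]] has shape [4, 2, 2, 1].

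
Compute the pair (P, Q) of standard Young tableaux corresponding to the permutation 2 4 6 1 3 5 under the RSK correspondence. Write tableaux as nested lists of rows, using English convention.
P = [[1, 3, 5], [2, 4, 6]], Q = [[1, 2, 3], [4, 5, 6]]

Insert each entry of the permutation into P by Schensted row insertion, recording in Q the position of each new cell.

Insert 2: appended to row 1. P = [[2]], Q = [[1]].
Insert 4: appended to row 1. P = [[2, 4]], Q = [[1, 2]].
Insert 6: appended to row 1. P = [[2, 4, 6]], Q = [[1, 2, 3]].
Insert 1: 1 bumps 2 from row 1; 2 starts row 2. P = [[1, 4, 6], [2]], Q = [[1, 2, 3], [4]].
Insert 3: 3 bumps 4 from row 1; 4 appends to row 2. P = [[1, 3, 6], [2, 4]], Q = [[1, 2, 3], [4, 5]].
Insert 5: 5 bumps 6 from row 1; 6 appends to row 2. P = [[1, 3, 5], [2, 4, 6]], Q = [[1, 2, 3], [4, 5, 6]].

So P = [[1, 3, 5], [2, 4, 6]], Q = [[1, 2, 3], [4, 5, 6]].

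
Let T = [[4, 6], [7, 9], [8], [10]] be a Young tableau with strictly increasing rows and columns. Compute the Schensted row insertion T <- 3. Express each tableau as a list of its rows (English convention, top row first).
In row 1, 3 replaces 4 (the leftmost entry greater than 3); 4 is bumped to row 2. In row 2, 4 replaces 7 (the leftmost entry greater than 4); 7 is bumped to row 3. In row 3, 7 replaces 8 (the leftmost entry greater than 7); 8 is bumped to row 4. In row 4, 8 replaces 10 (the leftmost entry greater than 8); 10 is bumped to row 5. 10 starts a new row 5. The new tableau is [[3, 6], [4, 9], [7], [8], [10]].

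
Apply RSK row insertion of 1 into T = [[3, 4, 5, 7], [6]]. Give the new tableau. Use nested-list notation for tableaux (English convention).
[[1, 4, 5, 7], [3], [6]]

In row 1, 1 replaces 3 (the leftmost entry greater than 1); 3 is bumped to row 2. In row 2, 3 replaces 6 (the leftmost entry greater than 3); 6 is bumped to row 3. 6 starts a new row 3. The new tableau is [[1, 4, 5, 7], [3], [6]].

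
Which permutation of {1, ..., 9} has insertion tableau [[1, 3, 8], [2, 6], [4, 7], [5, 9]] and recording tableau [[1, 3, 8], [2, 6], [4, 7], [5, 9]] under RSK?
Reverse the RSK construction: for i from n down to 1, find the cell of Q containing i, remove the entry at that cell from P, and reverse-bump it up through P; the value ejected from row 1 is w(i).

Step i=9: Q has 9 at row 4, column 2; remove 9 from row 4 of P and reverse-bump: 9 enters row 3 and ejects 7; 7 enters row 2 and ejects 6; 6 enters row 1 and ejects 3. So w(9) = 3. P is now [[1, 6, 8], [2, 7], [4, 9], [5]].
Step i=8: Q has 8 at row 1, column 3; remove that cell from P, ejecting 8. So w(8) = 8. P is now [[1, 6], [2, 7], [4, 9], [5]].
Step i=7: Q has 7 at row 3, column 2; remove 9 from row 3 of P and reverse-bump: 9 enters row 2 and ejects 7; 7 enters row 1 and ejects 6. So w(7) = 6. P is now [[1, 7], [2, 9], [4], [5]].
Step i=6: Q has 6 at row 2, column 2; remove 9 from row 2 of P and reverse-bump: 9 enters row 1 and ejects 7. So w(6) = 7. P is now [[1, 9], [2], [4], [5]].
Step i=5: Q has 5 at row 4, column 1; remove 5 from row 4 of P and reverse-bump: 5 enters row 3 and ejects 4; 4 enters row 2 and ejects 2; 2 enters row 1 and ejects 1. So w(5) = 1. P is now [[2, 9], [4], [5]].
Step i=4: Q has 4 at row 3, column 1; remove 5 from row 3 of P and reverse-bump: 5 enters row 2 and ejects 4; 4 enters row 1 and ejects 2. So w(4) = 2. P is now [[4, 9], [5]].
Step i=3: Q has 3 at row 1, column 2; remove that cell from P, ejecting 9. So w(3) = 9. P is now [[4], [5]].
Step i=2: Q has 2 at row 2, column 1; remove 5 from row 2 of P and reverse-bump: 5 enters row 1 and ejects 4. So w(2) = 4. P is now [[5]].
Step i=1: Q has 1 at row 1, column 1; remove that cell from P, ejecting 5. So w(1) = 5. P is now [].

So w = 5 4 9 2 1 7 6 8 3.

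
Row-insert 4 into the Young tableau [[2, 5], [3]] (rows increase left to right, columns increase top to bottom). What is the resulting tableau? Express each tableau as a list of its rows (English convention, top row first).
In row 1, 4 replaces 5 (the leftmost entry greater than 4); 5 is bumped to row 2. 5 is appended to row 2. The new tableau is [[2, 4], [3, 5]].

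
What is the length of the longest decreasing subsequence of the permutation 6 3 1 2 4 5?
3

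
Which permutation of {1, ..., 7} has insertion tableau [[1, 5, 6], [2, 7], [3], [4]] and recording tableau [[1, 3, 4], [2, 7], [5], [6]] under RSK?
Reverse the RSK construction: for i from n down to 1, find the cell of Q containing i, remove the entry at that cell from P, and reverse-bump it up through P; the value ejected from row 1 is w(i).

Step i=7: Q has 7 at row 2, column 2; remove 7 from row 2 of P and reverse-bump: 7 enters row 1 and ejects 6. So w(7) = 6. P is now [[1, 5, 7], [2], [3], [4]].
Step i=6: Q has 6 at row 4, column 1; remove 4 from row 4 of P and reverse-bump: 4 enters row 3 and ejects 3; 3 enters row 2 and ejects 2; 2 enters row 1 and ejects 1. So w(6) = 1. P is now [[2, 5, 7], [3], [4]].
Step i=5: Q has 5 at row 3, column 1; remove 4 from row 3 of P and reverse-bump: 4 enters row 2 and ejects 3; 3 enters row 1 and ejects 2. So w(5) = 2. P is now [[3, 5, 7], [4]].
Step i=4: Q has 4 at row 1, column 3; remove that cell from P, ejecting 7. So w(4) = 7. P is now [[3, 5], [4]].
Step i=3: Q has 3 at row 1, column 2; remove that cell from P, ejecting 5. So w(3) = 5. P is now [[3], [4]].
Step i=2: Q has 2 at row 2, column 1; remove 4 from row 2 of P and reverse-bump: 4 enters row 1 and ejects 3. So w(2) = 3. P is now [[4]].
Step i=1: Q has 1 at row 1, column 1; remove that cell from P, ejecting 4. So w(1) = 4. P is now [].

So w = 4 3 5 7 2 1 6.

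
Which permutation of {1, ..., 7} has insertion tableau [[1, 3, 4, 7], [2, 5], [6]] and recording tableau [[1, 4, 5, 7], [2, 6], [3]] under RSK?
Reverse the RSK construction: for i from n down to 1, find the cell of Q containing i, remove the entry at that cell from P, and reverse-bump it up through P; the value ejected from row 1 is w(i).

Step i=7: Q has 7 at row 1, column 4; remove that cell from P, ejecting 7. So w(7) = 7. P is now [[1, 3, 4], [2, 5], [6]].
Step i=6: Q has 6 at row 2, column 2; remove 5 from row 2 of P and reverse-bump: 5 enters row 1 and ejects 4. So w(6) = 4. P is now [[1, 3, 5], [2], [6]].
Step i=5: Q has 5 at row 1, column 3; remove that cell from P, ejecting 5. So w(5) = 5. P is now [[1, 3], [2], [6]].
Step i=4: Q has 4 at row 1, column 2; remove that cell from P, ejecting 3. So w(4) = 3. P is now [[1], [2], [6]].
Step i=3: Q has 3 at row 3, column 1; remove 6 from row 3 of P and reverse-bump: 6 enters row 2 and ejects 2; 2 enters row 1 and ejects 1. So w(3) = 1. P is now [[2], [6]].
Step i=2: Q has 2 at row 2, column 1; remove 6 from row 2 of P and reverse-bump: 6 enters row 1 and ejects 2. So w(2) = 2. P is now [[6]].
Step i=1: Q has 1 at row 1, column 1; remove that cell from P, ejecting 6. So w(1) = 6. P is now [].

So w = 6 2 1 3 5 4 7.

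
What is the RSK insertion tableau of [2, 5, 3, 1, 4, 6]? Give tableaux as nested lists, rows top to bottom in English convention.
P = [[1, 3, 4, 6], [2], [5]]

Insert 2: appended to row 1. P = [[2]].
Insert 5: appended to row 1. P = [[2, 5]].
Insert 3: 3 bumps 5 from row 1; 5 starts row 2. P = [[2, 3], [5]].
Insert 1: 1 bumps 2 from row 1; 2 bumps 5 from row 2; 5 starts row 3. P = [[1, 3], [2], [5]].
Insert 4: appended to row 1. P = [[1, 3, 4], [2], [5]].
Insert 6: appended to row 1. P = [[1, 3, 4, 6], [2], [5]].

So P = [[1, 3, 4, 6], [2], [5]].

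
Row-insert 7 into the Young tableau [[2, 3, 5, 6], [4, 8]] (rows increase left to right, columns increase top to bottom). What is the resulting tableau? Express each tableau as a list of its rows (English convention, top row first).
7 is larger than every entry of row 1, so it is appended to row 1. The new tableau is [[2, 3, 5, 6, 7], [4, 8]].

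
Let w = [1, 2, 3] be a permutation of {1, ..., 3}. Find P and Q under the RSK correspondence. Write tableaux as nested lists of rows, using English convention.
Insert each entry of the permutation into P by Schensted row insertion, recording in Q the position of each new cell.

Insert 1: appended to row 1. P = [[1]].
Insert 2: appended to row 1. P = [[1, 2]].
Insert 3: appended to row 1. P = [[1, 2, 3]].

So P = [[1, 2, 3]], Q = [[1, 2, 3]].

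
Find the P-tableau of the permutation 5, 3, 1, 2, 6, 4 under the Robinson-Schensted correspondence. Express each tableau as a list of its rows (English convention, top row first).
Insert 5: appended to row 1. P = [[5]].
Insert 3: 3 bumps 5 from row 1; 5 starts row 2. P = [[3], [5]].
Insert 1: 1 bumps 3 from row 1; 3 bumps 5 from row 2; 5 starts row 3. P = [[1], [3], [5]].
Insert 2: appended to row 1. P = [[1, 2], [3], [5]].
Insert 6: appended to row 1. P = [[1, 2, 6], [3], [5]].
Insert 4: 4 bumps 6 from row 1; 6 appends to row 2. P = [[1, 2, 4], [3, 6], [5]].

So P = [[1, 2, 4], [3, 6], [5]].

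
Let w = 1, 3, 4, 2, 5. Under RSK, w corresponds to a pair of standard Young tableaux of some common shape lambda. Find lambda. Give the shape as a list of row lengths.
[4, 1]

Row-insert each entry into an empty tableau.

After inserting 1: P = [[1]].
After inserting 3: P = [[1, 3]].
After inserting 4: P = [[1, 3, 4]].
After inserting 2: P = [[1, 2, 4], [3]].
After inserting 5: P = [[1, 2, 4, 5], [3]].

The final insertion tableau P = [[1, 2, 4, 5], [3]] has shape [4, 1].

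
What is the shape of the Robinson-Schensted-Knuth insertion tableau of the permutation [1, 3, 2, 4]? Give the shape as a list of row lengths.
Row-insert each entry into an empty tableau.

After inserting 1: P = [[1]].
After inserting 3: P = [[1, 3]].
After inserting 2: P = [[1, 2], [3]].
After inserting 4: P = [[1, 2, 4], [3]].

The final insertion tableau P = [[1, 2, 4], [3]] has shape [3, 1].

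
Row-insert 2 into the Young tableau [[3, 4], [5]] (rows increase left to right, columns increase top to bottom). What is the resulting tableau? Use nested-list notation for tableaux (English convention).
In row 1, 2 replaces 3 (the leftmost entry greater than 2); 3 is bumped to row 2. In row 2, 3 replaces 5 (the leftmost entry greater than 3); 5 is bumped to row 3. 5 starts a new row 3. The new tableau is [[2, 4], [3], [5]].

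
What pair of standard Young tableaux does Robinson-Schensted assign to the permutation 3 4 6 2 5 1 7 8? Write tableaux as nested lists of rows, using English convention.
Insert each entry of the permutation into P by Schensted row insertion, recording in Q the position of each new cell.

Insert 3: appended to row 1. P = [[3]].
Insert 4: appended to row 1. P = [[3, 4]].
Insert 6: appended to row 1. P = [[3, 4, 6]].
Insert 2: 2 bumps 3 from row 1; 3 starts row 2. P = [[2, 4, 6], [3]].
Insert 5: 5 bumps 6 from row 1; 6 appends to row 2. P = [[2, 4, 5], [3, 6]].
Insert 1: 1 bumps 2 from row 1; 2 bumps 3 from row 2; 3 starts row 3. P = [[1, 4, 5], [2, 6], [3]].
Insert 7: appended to row 1. P = [[1, 4, 5, 7], [2, 6], [3]].
Insert 8: appended to row 1. P = [[1, 4, 5, 7, 8], [2, 6], [3]].

So P = [[1, 4, 5, 7, 8], [2, 6], [3]], Q = [[1, 2, 3, 7, 8], [4, 5], [6]].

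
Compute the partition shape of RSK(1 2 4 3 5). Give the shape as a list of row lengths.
Row-insert each entry into an empty tableau.

After inserting 1: P = [[1]].
After inserting 2: P = [[1, 2]].
After inserting 4: P = [[1, 2, 4]].
After inserting 3: P = [[1, 2, 3], [4]].
After inserting 5: P = [[1, 2, 3, 5], [4]].

The final insertion tableau P = [[1, 2, 3, 5], [4]] has shape [4, 1].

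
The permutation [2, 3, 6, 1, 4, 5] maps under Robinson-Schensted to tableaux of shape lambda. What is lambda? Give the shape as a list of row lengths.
RSK row insertion gives P = [[1, 3, 4, 5], [2, 6]], which has shape [4, 2].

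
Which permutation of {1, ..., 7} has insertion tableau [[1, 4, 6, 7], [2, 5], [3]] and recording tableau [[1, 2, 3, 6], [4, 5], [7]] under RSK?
3 5 6 2 4 7 1

Reverse the RSK construction: for i from n down to 1, find the cell of Q containing i, remove the entry at that cell from P, and reverse-bump it up through P; the value ejected from row 1 is w(i).

Step i=7: Q has 7 at row 3, column 1; remove 3 from row 3 of P and reverse-bump: 3 enters row 2 and ejects 2; 2 enters row 1 and ejects 1. So w(7) = 1. P is now [[2, 4, 6, 7], [3, 5]].
Step i=6: Q has 6 at row 1, column 4; remove that cell from P, ejecting 7. So w(6) = 7. P is now [[2, 4, 6], [3, 5]].
Step i=5: Q has 5 at row 2, column 2; remove 5 from row 2 of P and reverse-bump: 5 enters row 1 and ejects 4. So w(5) = 4. P is now [[2, 5, 6], [3]].
Step i=4: Q has 4 at row 2, column 1; remove 3 from row 2 of P and reverse-bump: 3 enters row 1 and ejects 2. So w(4) = 2. P is now [[3, 5, 6]].
Step i=3: Q has 3 at row 1, column 3; remove that cell from P, ejecting 6. So w(3) = 6. P is now [[3, 5]].
Step i=2: Q has 2 at row 1, column 2; remove that cell from P, ejecting 5. So w(2) = 5. P is now [[3]].
Step i=1: Q has 1 at row 1, column 1; remove that cell from P, ejecting 3. So w(1) = 3. P is now [].

So w = 3 5 6 2 4 7 1.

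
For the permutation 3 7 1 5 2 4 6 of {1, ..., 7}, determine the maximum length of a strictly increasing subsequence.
4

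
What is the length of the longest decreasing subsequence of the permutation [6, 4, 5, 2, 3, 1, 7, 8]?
4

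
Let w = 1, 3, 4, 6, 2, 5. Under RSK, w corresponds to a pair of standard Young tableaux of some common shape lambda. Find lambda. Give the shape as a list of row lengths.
[4, 2]

Row-insert each entry into an empty tableau.

After inserting 1: P = [[1]].
After inserting 3: P = [[1, 3]].
After inserting 4: P = [[1, 3, 4]].
After inserting 6: P = [[1, 3, 4, 6]].
After inserting 2: P = [[1, 2, 4, 6], [3]].
After inserting 5: P = [[1, 2, 4, 5], [3, 6]].

The final insertion tableau P = [[1, 2, 4, 5], [3, 6]] has shape [4, 2].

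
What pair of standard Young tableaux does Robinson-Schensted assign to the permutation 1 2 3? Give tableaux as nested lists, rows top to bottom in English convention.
Insert each entry of the permutation into P by Schensted row insertion, recording in Q the position of each new cell.

Insert 1: appended to row 1. P = [[1]], Q = [[1]].
Insert 2: appended to row 1. P = [[1, 2]], Q = [[1, 2]].
Insert 3: appended to row 1. P = [[1, 2, 3]], Q = [[1, 2, 3]].

So P = [[1, 2, 3]], Q = [[1, 2, 3]].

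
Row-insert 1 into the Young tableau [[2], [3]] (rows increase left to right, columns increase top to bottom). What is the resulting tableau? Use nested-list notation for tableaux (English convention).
[[1], [2], [3]]

In row 1, 1 replaces 2 (the leftmost entry greater than 1); 2 is bumped to row 2. In row 2, 2 replaces 3 (the leftmost entry greater than 2); 3 is bumped to row 3. 3 starts a new row 3. The new tableau is [[1], [2], [3]].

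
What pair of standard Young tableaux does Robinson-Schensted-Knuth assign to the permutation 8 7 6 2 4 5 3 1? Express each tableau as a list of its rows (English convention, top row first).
Insert each entry of the permutation into P by Schensted row insertion, recording in Q the position of each new cell.

After inserting 8: P = [[8]].
After inserting 7: P = [[7], [8]].
After inserting 6: P = [[6], [7], [8]].
After inserting 2: P = [[2], [6], [7], [8]].
After inserting 4: P = [[2, 4], [6], [7], [8]].
After inserting 5: P = [[2, 4, 5], [6], [7], [8]].
After inserting 3: P = [[2, 3, 5], [4], [6], [7], [8]].
After inserting 1: P = [[1, 3, 5], [2], [4], [6], [7], [8]].

So P = [[1, 3, 5], [2], [4], [6], [7], [8]], Q = [[1, 5, 6], [2], [3], [4], [7], [8]].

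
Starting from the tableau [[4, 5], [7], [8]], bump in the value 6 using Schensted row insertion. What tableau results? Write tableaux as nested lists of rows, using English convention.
[[4, 5, 6], [7], [8]]

6 is larger than every entry of row 1, so it is appended to row 1. The new tableau is [[4, 5, 6], [7], [8]].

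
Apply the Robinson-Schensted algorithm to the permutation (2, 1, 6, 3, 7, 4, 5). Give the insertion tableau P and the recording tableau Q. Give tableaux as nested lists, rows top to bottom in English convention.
Insert each entry of the permutation into P by Schensted row insertion, recording in Q the position of each new cell.

Insert 2: appended to row 1. P = [[2]], Q = [[1]].
Insert 1: 1 bumps 2 from row 1; 2 starts row 2. P = [[1], [2]], Q = [[1], [2]].
Insert 6: appended to row 1. P = [[1, 6], [2]], Q = [[1, 3], [2]].
Insert 3: 3 bumps 6 from row 1; 6 appends to row 2. P = [[1, 3], [2, 6]], Q = [[1, 3], [2, 4]].
Insert 7: appended to row 1. P = [[1, 3, 7], [2, 6]], Q = [[1, 3, 5], [2, 4]].
Insert 4: 4 bumps 7 from row 1; 7 appends to row 2. P = [[1, 3, 4], [2, 6, 7]], Q = [[1, 3, 5], [2, 4, 6]].
Insert 5: appended to row 1. P = [[1, 3, 4, 5], [2, 6, 7]], Q = [[1, 3, 5, 7], [2, 4, 6]].

So P = [[1, 3, 4, 5], [2, 6, 7]], Q = [[1, 3, 5, 7], [2, 4, 6]].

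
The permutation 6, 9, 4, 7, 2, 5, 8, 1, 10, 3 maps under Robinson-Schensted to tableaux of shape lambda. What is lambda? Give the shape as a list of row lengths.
Row-insert each entry into an empty tableau.

After inserting 6: P = [[6]].
After inserting 9: P = [[6, 9]].
After inserting 4: P = [[4, 9], [6]].
After inserting 7: P = [[4, 7], [6, 9]].
After inserting 2: P = [[2, 7], [4, 9], [6]].
After inserting 5: P = [[2, 5], [4, 7], [6, 9]].
After inserting 8: P = [[2, 5, 8], [4, 7], [6, 9]].
After inserting 1: P = [[1, 5, 8], [2, 7], [4, 9], [6]].
After inserting 10: P = [[1, 5, 8, 10], [2, 7], [4, 9], [6]].
After inserting 3: P = [[1, 3, 8, 10], [2, 5], [4, 7], [6, 9]].

The final insertion tableau P = [[1, 3, 8, 10], [2, 5], [4, 7], [6, 9]] has shape [4, 2, 2, 2].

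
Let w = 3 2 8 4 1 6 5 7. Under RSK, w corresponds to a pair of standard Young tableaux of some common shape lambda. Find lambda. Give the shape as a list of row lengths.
[4, 2, 2]

RSK row insertion gives P = [[1, 4, 5, 7], [2, 6], [3, 8]], which has shape [4, 2, 2].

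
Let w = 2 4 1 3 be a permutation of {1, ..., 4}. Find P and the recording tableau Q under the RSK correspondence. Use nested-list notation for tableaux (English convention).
Insert each entry of the permutation into P by Schensted row insertion, recording in Q the position of each new cell.

Insert 2: appended to row 1. P = [[2]], Q = [[1]].
Insert 4: appended to row 1. P = [[2, 4]], Q = [[1, 2]].
Insert 1: 1 bumps 2 from row 1; 2 starts row 2. P = [[1, 4], [2]], Q = [[1, 2], [3]].
Insert 3: 3 bumps 4 from row 1; 4 appends to row 2. P = [[1, 3], [2, 4]], Q = [[1, 2], [3, 4]].

So P = [[1, 3], [2, 4]], Q = [[1, 2], [3, 4]].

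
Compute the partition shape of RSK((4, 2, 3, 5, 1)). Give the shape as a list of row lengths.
[3, 1, 1]

Row-insert each entry into an empty tableau.

After inserting 4: P = [[4]].
After inserting 2: P = [[2], [4]].
After inserting 3: P = [[2, 3], [4]].
After inserting 5: P = [[2, 3, 5], [4]].
After inserting 1: P = [[1, 3, 5], [2], [4]].

The final insertion tableau P = [[1, 3, 5], [2], [4]] has shape [3, 1, 1].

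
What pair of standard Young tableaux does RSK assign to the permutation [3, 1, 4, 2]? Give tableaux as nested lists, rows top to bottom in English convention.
P = [[1, 2], [3, 4]], Q = [[1, 3], [2, 4]]

Insert each entry of the permutation into P by Schensted row insertion, recording in Q the position of each new cell.

Insert 3: appended to row 1. P = [[3]], Q = [[1]].
Insert 1: 1 bumps 3 from row 1; 3 starts row 2. P = [[1], [3]], Q = [[1], [2]].
Insert 4: appended to row 1. P = [[1, 4], [3]], Q = [[1, 3], [2]].
Insert 2: 2 bumps 4 from row 1; 4 appends to row 2. P = [[1, 2], [3, 4]], Q = [[1, 3], [2, 4]].

So P = [[1, 2], [3, 4]], Q = [[1, 3], [2, 4]].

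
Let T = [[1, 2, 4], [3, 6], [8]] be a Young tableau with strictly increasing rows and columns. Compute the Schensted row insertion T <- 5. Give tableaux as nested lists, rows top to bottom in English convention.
5 is larger than every entry of row 1, so it is appended to row 1. The new tableau is [[1, 2, 4, 5], [3, 6], [8]].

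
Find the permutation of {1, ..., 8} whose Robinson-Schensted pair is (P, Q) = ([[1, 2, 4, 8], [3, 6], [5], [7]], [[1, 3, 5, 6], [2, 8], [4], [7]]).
7 1 5 3 6 8 2 4

Reverse the RSK construction: for i from n down to 1, find the cell of Q containing i, remove the entry at that cell from P, and reverse-bump it up through P; the value ejected from row 1 is w(i).

Step i=8: Q has 8 at row 2, column 2; remove 6 from row 2 of P and reverse-bump: 6 enters row 1 and ejects 4. So w(8) = 4. P is now [[1, 2, 6, 8], [3], [5], [7]].
Step i=7: Q has 7 at row 4, column 1; remove 7 from row 4 of P and reverse-bump: 7 enters row 3 and ejects 5; 5 enters row 2 and ejects 3; 3 enters row 1 and ejects 2. So w(7) = 2. P is now [[1, 3, 6, 8], [5], [7]].
Step i=6: Q has 6 at row 1, column 4; remove that cell from P, ejecting 8. So w(6) = 8. P is now [[1, 3, 6], [5], [7]].
Step i=5: Q has 5 at row 1, column 3; remove that cell from P, ejecting 6. So w(5) = 6. P is now [[1, 3], [5], [7]].
Step i=4: Q has 4 at row 3, column 1; remove 7 from row 3 of P and reverse-bump: 7 enters row 2 and ejects 5; 5 enters row 1 and ejects 3. So w(4) = 3. P is now [[1, 5], [7]].
Step i=3: Q has 3 at row 1, column 2; remove that cell from P, ejecting 5. So w(3) = 5. P is now [[1], [7]].
Step i=2: Q has 2 at row 2, column 1; remove 7 from row 2 of P and reverse-bump: 7 enters row 1 and ejects 1. So w(2) = 1. P is now [[7]].
Step i=1: Q has 1 at row 1, column 1; remove that cell from P, ejecting 7. So w(1) = 7. P is now [].

So w = 7 1 5 3 6 8 2 4.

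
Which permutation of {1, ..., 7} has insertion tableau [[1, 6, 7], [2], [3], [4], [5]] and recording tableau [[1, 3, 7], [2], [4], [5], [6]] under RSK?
Reverse the RSK construction: for i from n down to 1, find the cell of Q containing i, remove the entry at that cell from P, and reverse-bump it up through P; the value ejected from row 1 is w(i).

Step i=7: Q has 7 at row 1, column 3; remove that cell from P, ejecting 7. So w(7) = 7. P is now [[1, 6], [2], [3], [4], [5]].
Step i=6: Q has 6 at row 5, column 1; remove 5 from row 5 of P and reverse-bump: 5 enters row 4 and ejects 4; 4 enters row 3 and ejects 3; 3 enters row 2 and ejects 2; 2 enters row 1 and ejects 1. So w(6) = 1. P is now [[2, 6], [3], [4], [5]].
Step i=5: Q has 5 at row 4, column 1; remove 5 from row 4 of P and reverse-bump: 5 enters row 3 and ejects 4; 4 enters row 2 and ejects 3; 3 enters row 1 and ejects 2. So w(5) = 2. P is now [[3, 6], [4], [5]].
Step i=4: Q has 4 at row 3, column 1; remove 5 from row 3 of P and reverse-bump: 5 enters row 2 and ejects 4; 4 enters row 1 and ejects 3. So w(4) = 3. P is now [[4, 6], [5]].
Step i=3: Q has 3 at row 1, column 2; remove that cell from P, ejecting 6. So w(3) = 6. P is now [[4], [5]].
Step i=2: Q has 2 at row 2, column 1; remove 5 from row 2 of P and reverse-bump: 5 enters row 1 and ejects 4. So w(2) = 4. P is now [[5]].
Step i=1: Q has 1 at row 1, column 1; remove that cell from P, ejecting 5. So w(1) = 5. P is now [].

So w = 5 4 6 3 2 1 7.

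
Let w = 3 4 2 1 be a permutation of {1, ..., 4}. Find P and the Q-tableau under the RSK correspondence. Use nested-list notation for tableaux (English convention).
P = [[1, 4], [2], [3]], Q = [[1, 2], [3], [4]]

Insert each entry of the permutation into P by Schensted row insertion, recording in Q the position of each new cell.

Insert 3: appended to row 1. P = [[3]].
Insert 4: appended to row 1. P = [[3, 4]].
Insert 2: 2 bumps 3 from row 1; 3 starts row 2. P = [[2, 4], [3]].
Insert 1: 1 bumps 2 from row 1; 2 bumps 3 from row 2; 3 starts row 3. P = [[1, 4], [2], [3]].

So P = [[1, 4], [2], [3]], Q = [[1, 2], [3], [4]].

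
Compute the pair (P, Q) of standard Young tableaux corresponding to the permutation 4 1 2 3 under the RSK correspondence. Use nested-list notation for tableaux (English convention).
P = [[1, 2, 3], [4]], Q = [[1, 3, 4], [2]]

Insert each entry of the permutation into P by Schensted row insertion, recording in Q the position of each new cell.

After inserting 4: P = [[4]].
After inserting 1: P = [[1], [4]].
After inserting 2: P = [[1, 2], [4]].
After inserting 3: P = [[1, 2, 3], [4]].

So P = [[1, 2, 3], [4]], Q = [[1, 3, 4], [2]].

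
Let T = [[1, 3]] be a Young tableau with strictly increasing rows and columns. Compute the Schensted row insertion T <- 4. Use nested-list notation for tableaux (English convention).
4 is larger than every entry of row 1, so it is appended to row 1. The new tableau is [[1, 3, 4]].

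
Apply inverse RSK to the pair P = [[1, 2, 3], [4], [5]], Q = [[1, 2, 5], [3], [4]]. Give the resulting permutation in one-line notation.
Reverse the RSK construction: for i from n down to 1, find the cell of Q containing i, remove the entry at that cell from P, and reverse-bump it up through P; the value ejected from row 1 is w(i).

Step i=5: Q has 5 at row 1, column 3; remove that cell from P, ejecting 3. So w(5) = 3. P is now [[1, 2], [4], [5]].
Step i=4: Q has 4 at row 3, column 1; remove 5 from row 3 of P and reverse-bump: 5 enters row 2 and ejects 4; 4 enters row 1 and ejects 2. So w(4) = 2. P is now [[1, 4], [5]].
Step i=3: Q has 3 at row 2, column 1; remove 5 from row 2 of P and reverse-bump: 5 enters row 1 and ejects 4. So w(3) = 4. P is now [[1, 5]].
Step i=2: Q has 2 at row 1, column 2; remove that cell from P, ejecting 5. So w(2) = 5. P is now [[1]].
Step i=1: Q has 1 at row 1, column 1; remove that cell from P, ejecting 1. So w(1) = 1. P is now [].

So w = 1 5 4 2 3.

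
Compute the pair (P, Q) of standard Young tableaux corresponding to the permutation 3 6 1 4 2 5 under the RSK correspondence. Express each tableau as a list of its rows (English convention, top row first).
P = [[1, 2, 5], [3, 4], [6]], Q = [[1, 2, 6], [3, 4], [5]]

Insert each entry of the permutation into P by Schensted row insertion, recording in Q the position of each new cell.

Insert 3: appended to row 1. P = [[3]], Q = [[1]].
Insert 6: appended to row 1. P = [[3, 6]], Q = [[1, 2]].
Insert 1: 1 bumps 3 from row 1; 3 starts row 2. P = [[1, 6], [3]], Q = [[1, 2], [3]].
Insert 4: 4 bumps 6 from row 1; 6 appends to row 2. P = [[1, 4], [3, 6]], Q = [[1, 2], [3, 4]].
Insert 2: 2 bumps 4 from row 1; 4 bumps 6 from row 2; 6 starts row 3. P = [[1, 2], [3, 4], [6]], Q = [[1, 2], [3, 4], [5]].
Insert 5: appended to row 1. P = [[1, 2, 5], [3, 4], [6]], Q = [[1, 2, 6], [3, 4], [5]].

So P = [[1, 2, 5], [3, 4], [6]], Q = [[1, 2, 6], [3, 4], [5]].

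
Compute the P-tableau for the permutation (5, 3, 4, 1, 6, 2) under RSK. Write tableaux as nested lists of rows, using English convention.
After inserting 5: P = [[5]].
After inserting 3: P = [[3], [5]].
After inserting 4: P = [[3, 4], [5]].
After inserting 1: P = [[1, 4], [3], [5]].
After inserting 6: P = [[1, 4, 6], [3], [5]].
After inserting 2: P = [[1, 2, 6], [3, 4], [5]].

So P = [[1, 2, 6], [3, 4], [5]].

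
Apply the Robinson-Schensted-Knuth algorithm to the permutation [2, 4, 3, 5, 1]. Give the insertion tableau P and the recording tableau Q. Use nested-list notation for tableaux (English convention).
P = [[1, 3, 5], [2], [4]], Q = [[1, 2, 4], [3], [5]]

Insert each entry of the permutation into P by Schensted row insertion, recording in Q the position of each new cell.

After inserting 2: P = [[2]].
After inserting 4: P = [[2, 4]].
After inserting 3: P = [[2, 3], [4]].
After inserting 5: P = [[2, 3, 5], [4]].
After inserting 1: P = [[1, 3, 5], [2], [4]].

So P = [[1, 3, 5], [2], [4]], Q = [[1, 2, 4], [3], [5]].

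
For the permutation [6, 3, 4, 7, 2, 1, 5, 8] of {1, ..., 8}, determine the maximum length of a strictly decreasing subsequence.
4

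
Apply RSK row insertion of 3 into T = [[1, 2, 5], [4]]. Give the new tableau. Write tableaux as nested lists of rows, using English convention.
In row 1, 3 replaces 5 (the leftmost entry greater than 3); 5 is bumped to row 2. 5 is appended to row 2. The new tableau is [[1, 2, 3], [4, 5]].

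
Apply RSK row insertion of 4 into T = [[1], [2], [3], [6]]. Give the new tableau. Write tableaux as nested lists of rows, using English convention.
[[1, 4], [2], [3], [6]]

4 is larger than every entry of row 1, so it is appended to row 1. The new tableau is [[1, 4], [2], [3], [6]].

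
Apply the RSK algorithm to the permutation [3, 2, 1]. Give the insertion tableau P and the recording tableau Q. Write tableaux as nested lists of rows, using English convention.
P = [[1], [2], [3]], Q = [[1], [2], [3]]

Insert each entry of the permutation into P by Schensted row insertion, recording in Q the position of each new cell.

Insert 3: appended to row 1. P = [[3]], Q = [[1]].
Insert 2: 2 bumps 3 from row 1; 3 starts row 2. P = [[2], [3]], Q = [[1], [2]].
Insert 1: 1 bumps 2 from row 1; 2 bumps 3 from row 2; 3 starts row 3. P = [[1], [2], [3]], Q = [[1], [2], [3]].

So P = [[1], [2], [3]], Q = [[1], [2], [3]].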